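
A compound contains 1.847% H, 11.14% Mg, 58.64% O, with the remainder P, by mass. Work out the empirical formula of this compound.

Assume 100 g: 1.847 g H, 11.14 g Mg, 58.64 g O, 28.373 g P.
H: 1.847 g ÷ 1.008 g/mol = 1.832 mol
Mg: 11.14 g ÷ 24.31 g/mol = 0.4582 mol
O: 58.64 g ÷ 16.00 g/mol = 3.665 mol
P: 28.373 g ÷ 30.97 g/mol = 0.9161 mol
Smallest is Mg at 0.4582 mol; normalising gives H 3.999, Mg 1.000, O 7.998, P 1.999
→ H4MgO8P2

H4MgO8P2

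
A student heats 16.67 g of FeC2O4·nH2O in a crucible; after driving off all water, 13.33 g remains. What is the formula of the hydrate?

Mass of water lost = 16.67 − 13.33 = 3.34 g → 3.34 / 18.02 = 0.1853 mol H2O
Molar mass of FeC2O4 = 143.87 g/mol → mol FeC2O4 = 13.33 / 143.87 = 0.09265
n = 0.1853 / 0.09265 = 2.00 ≈ 2 → FeC2O4·2H2O

FeC2O4·2H2O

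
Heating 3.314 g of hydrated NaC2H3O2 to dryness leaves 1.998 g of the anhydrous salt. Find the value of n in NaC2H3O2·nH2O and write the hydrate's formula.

Mass of water lost = 3.314 − 1.998 = 1.316 g → 1.316 / 18.02 = 0.07303 mol H2O
Molar mass of NaC2H3O2 = 82.03 g/mol → mol NaC2H3O2 = 1.998 / 82.03 = 0.02436
n = 0.07303 / 0.02436 = 3.00 ≈ 3 → NaC2H3O2·3H2O

NaC2H3O2·3H2O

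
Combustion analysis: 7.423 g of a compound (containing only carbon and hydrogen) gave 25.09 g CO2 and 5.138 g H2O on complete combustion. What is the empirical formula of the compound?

mol C = 25.09 / 44.01 = 0.5701; mass C = 0.5701 × 12.01 = 6.847 g
mol H = 2 × (5.138 / 18.02) = 0.5703; mass H = 0.5703 × 1.008 = 0.5748 g
Divide by the smallest (0.5701 mol C): C 1.000, H 1.000
≈ 1:1 → CH

CH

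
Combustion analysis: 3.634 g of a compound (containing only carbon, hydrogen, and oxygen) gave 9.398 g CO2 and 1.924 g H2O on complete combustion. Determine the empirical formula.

C4H4O

mol C = 9.398 / 44.01 = 0.2135; mass C = 0.2135 × 12.01 = 2.565 g
mol H = 2 × (1.924 / 18.02) = 0.2135; mass H = 0.2135 × 1.008 = 0.2152 g
mass O = 3.634 − (2.780) = 0.8541 g → mol O = 0.05338
Ratios (÷ 0.05338): C 4.000, H 4.000, O 1.000
≈ 4:4:1 → C4H4O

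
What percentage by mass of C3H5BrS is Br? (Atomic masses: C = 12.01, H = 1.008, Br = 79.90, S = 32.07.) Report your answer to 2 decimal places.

52.21%

Molar mass = 3(12.01) + 5(1.008) + 1(79.90) + 1(32.07) = 153.040 g/mol
Mass of Br per mole = 1 × 79.90 = 79.900 g
% Br = 79.900 / 153.040 × 100 = 52.21%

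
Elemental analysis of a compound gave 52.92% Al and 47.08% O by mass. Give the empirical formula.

Al2O3

Assume 100 g: 52.92 g Al, 47.08 g O.
n(Al) = 52.92/26.98 = 1.961, n(O) = 47.08/16.00 = 2.942
Ratios (÷ 1.961): Al 1.000, O 1.500
Scaling by 2: Al 2.00, O 3.00 → Al2O3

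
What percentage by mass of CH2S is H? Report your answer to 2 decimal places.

Molar mass = 1(12.01) + 2(1.008) + 1(32.07) = 46.096 g/mol
Mass of H per mole = 2 × 1.008 = 2.016 g
% H = 2.016 / 46.096 × 100 = 4.37%

4.37%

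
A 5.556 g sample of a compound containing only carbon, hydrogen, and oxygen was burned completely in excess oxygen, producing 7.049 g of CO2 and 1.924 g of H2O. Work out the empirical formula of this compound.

C3H4O4

mol C = 7.049 / 44.01 = 0.1602; mass C = 0.1602 × 12.01 = 1.924 g
mol H = 2 × (1.924 / 18.02) = 0.2135; mass H = 0.2135 × 1.008 = 0.2152 g
mass O = 5.556 − (2.139) = 3.417 g → mol O = 0.2136
Smallest is C at 0.1602 mol; normalising gives C 1.000, H 1.333, O 1.333
×3: C 3.00, H 4.00, O 4.00 → C3H4O4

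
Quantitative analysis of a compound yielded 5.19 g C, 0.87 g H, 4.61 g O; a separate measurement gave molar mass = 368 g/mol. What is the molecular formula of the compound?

C15H30O10

Moles — C: 5.19 / 12.01 = 0.4321 mol; H: 0.87 / 1.008 = 0.8631 mol; O: 4.61 / 16.00 = 0.2881 mol
Smallest is O at 0.2881 mol; normalising gives C 1.500, H 2.996, O 1.000
Scaling by 2: C 3.00, H 5.99, O 2.00 → C3H6O2
Empirical-formula mass = 74.08 g/mol
n = 368 / 74.08 = 4.97 ≈ 5
Molecular formula = (C3H6O2)×5 = C15H30O10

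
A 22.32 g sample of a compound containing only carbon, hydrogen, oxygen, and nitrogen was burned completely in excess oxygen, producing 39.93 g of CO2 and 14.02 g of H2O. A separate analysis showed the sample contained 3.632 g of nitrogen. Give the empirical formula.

C7H12N2O3

mol C = 39.93 / 44.01 = 0.9073; mass C = 0.9073 × 12.01 = 10.90 g
mol H = 2 × (14.02 / 18.02) = 1.556; mass H = 1.556 × 1.008 = 1.568 g
mol N = 3.632 / 14.01 = 0.2592
mass O = 22.32 − (16.10) = 6.223 g → mol O = 0.3889
Divide by the smallest (0.2592 mol N): C 3.500, H 6.002, N 1.000, O 1.500
Multiply by 2: C 7.00, H 12.00, N 2.00, O 3.00 → C7H12N2O3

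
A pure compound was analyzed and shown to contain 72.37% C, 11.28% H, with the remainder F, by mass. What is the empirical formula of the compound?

C7H13F

Assume 100 g: 72.37 g C, 11.28 g H, 16.35 g F.
C: 72.37 g ÷ 12.01 g/mol = 6.026 mol
H: 11.28 g ÷ 1.008 g/mol = 11.19 mol
F: 16.35 g ÷ 19.00 g/mol = 0.8605 mol
Ratios (÷ 0.8605): C 7.002, H 13.004, F 1.000
Ratio ≈ 7:13:1, so the empirical formula is C7H13F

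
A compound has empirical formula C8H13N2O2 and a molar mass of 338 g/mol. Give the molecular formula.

Empirical-formula mass = 169.20 g/mol
n = 338 / 169.20 = 2.00 ≈ 2
Molecular formula = (C8H13N2O2)2 = C16H26N4O4

C16H26N4O4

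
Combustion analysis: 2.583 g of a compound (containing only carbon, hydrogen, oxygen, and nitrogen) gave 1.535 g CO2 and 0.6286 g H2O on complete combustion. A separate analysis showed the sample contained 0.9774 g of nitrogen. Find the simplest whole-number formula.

CH2N2O2

mol C = 1.535 / 44.01 = 0.03488; mass C = 0.03488 × 12.01 = 0.4189 g
mol H = 2 × (0.6286 / 18.02) = 0.06977; mass H = 0.06977 × 1.008 = 0.07033 g
mol N = 0.9774 / 14.01 = 0.06976
mass O = 2.583 − (1.467) = 1.116 g → mol O = 0.06977
Divide by the smallest (0.03488 mol C): C 1.000, H 2.000, N 2.000, O 2.000
→ CH2N2O2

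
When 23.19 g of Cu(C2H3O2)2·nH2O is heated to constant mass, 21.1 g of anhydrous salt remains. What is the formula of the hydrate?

Mass of water lost = 23.19 − 21.1 = 2.09 g → 2.09 / 18.02 = 0.116 mol H2O
Molar mass of Cu(C2H3O2)2 = 181.64 g/mol → mol Cu(C2H3O2)2 = 21.1 / 181.64 = 0.1162
n = 0.116 / 0.1162 = 1.00 ≈ 1 → Cu(C2H3O2)2·H2O

Cu(C2H3O2)2·H2O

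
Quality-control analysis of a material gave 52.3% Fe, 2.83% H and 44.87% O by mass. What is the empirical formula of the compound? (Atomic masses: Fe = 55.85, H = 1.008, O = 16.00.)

FeH3O3

Assume 100 g: 52.3 g Fe, 2.83 g H, 44.87 g O.
Moles — Fe: 52.3 / 55.85 = 0.9364 mol; H: 2.83 / 1.008 = 2.808 mol; O: 44.87 / 16.00 = 2.804 mol
Ratios (÷ 0.9364): Fe 1.000, H 2.998, O 2.995
Ratio ≈ 1:3:3, so the empirical formula is FeH3O3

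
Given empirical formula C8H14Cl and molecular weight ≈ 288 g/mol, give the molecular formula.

C16H28Cl2

Empirical-formula mass = 145.64 g/mol
n = 288 / 145.64 = 1.98 ≈ 2
Molecular formula = (C8H14Cl)2 = C16H28Cl2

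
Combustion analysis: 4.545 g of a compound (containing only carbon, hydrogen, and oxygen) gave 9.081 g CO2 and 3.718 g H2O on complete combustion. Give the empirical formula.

C2H4O

mol C = 9.081 / 44.01 = 0.2063; mass C = 0.2063 × 12.01 = 2.478 g
mol H = 2 × (3.718 / 18.02) = 0.4127; mass H = 0.4127 × 1.008 = 0.4160 g
mass O = 4.545 − (2.894) = 1.651 g → mol O = 0.1032
Ratios (÷ 0.1032): C 2.000, H 3.999, O 1.000
→ C2H4O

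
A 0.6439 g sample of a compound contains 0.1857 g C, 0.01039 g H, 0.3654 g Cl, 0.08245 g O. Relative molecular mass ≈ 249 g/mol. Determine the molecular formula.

C6H4Cl4O2

C: 0.1857 g ÷ 12.01 g/mol = 0.01546 mol
H: 0.01039 g ÷ 1.008 g/mol = 0.01031 mol
Cl: 0.3654 g ÷ 35.45 g/mol = 0.01031 mol
O: 0.08245 g ÷ 16.00 g/mol = 0.005153 mol
Divide by the smallest (0.005153 mol O): C 3.001, H 2.000, Cl 2.000, O 1.000
Ratio ≈ 3:2:2:1, so the empirical formula is C3H2Cl2O
Empirical-formula mass = 124.95 g/mol
n = 249 / 124.95 = 1.99 ≈ 2
Molecular formula = (C3H2Cl2O)×2 = C6H4Cl4O2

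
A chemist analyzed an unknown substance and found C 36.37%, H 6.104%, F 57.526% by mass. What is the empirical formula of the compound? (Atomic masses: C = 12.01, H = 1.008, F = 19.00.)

CH2F

Assume 100 g: 36.37 g C, 6.104 g H, 57.526 g F.
C: 36.37 g ÷ 12.01 g/mol = 3.028 mol
H: 6.104 g ÷ 1.008 g/mol = 6.056 mol
F: 57.526 g ÷ 19.00 g/mol = 3.028 mol
Smallest is F at 3.028 mol; normalising gives C 1.000, H 2.000, F 1.000
→ CH2F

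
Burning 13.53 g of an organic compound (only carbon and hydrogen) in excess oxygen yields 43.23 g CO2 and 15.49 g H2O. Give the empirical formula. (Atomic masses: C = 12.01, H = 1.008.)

mol C = 43.23 / 44.01 = 0.9823; mass C = 0.9823 × 12.01 = 11.80 g
mol H = 2 × (15.49 / 18.02) = 1.719; mass H = 1.719 × 1.008 = 1.733 g
Smallest is C at 0.9823 mol; normalising gives C 1.000, H 1.750
Scaling by 4: C 4.00, H 7.00 → C4H7

C4H7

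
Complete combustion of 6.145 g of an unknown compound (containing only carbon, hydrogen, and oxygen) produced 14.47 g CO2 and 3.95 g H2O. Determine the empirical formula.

C3H4O

mol C = 14.47 / 44.01 = 0.3288; mass C = 0.3288 × 12.01 = 3.949 g
mol H = 2 × (3.95 / 18.02) = 0.4384; mass H = 0.4384 × 1.008 = 0.4419 g
mass O = 6.145 − (4.391) = 1.754 g → mol O = 0.1096
Smallest is O at 0.1096 mol; normalising gives C 2.999, H 3.998, O 1.000
Ratio ≈ 3:4:1, so the empirical formula is C3H4O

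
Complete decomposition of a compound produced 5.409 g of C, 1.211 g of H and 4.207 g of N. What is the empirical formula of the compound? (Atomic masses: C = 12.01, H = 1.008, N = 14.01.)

C: 5.409 g ÷ 12.01 g/mol = 0.4504 mol
H: 1.211 g ÷ 1.008 g/mol = 1.201 mol
N: 4.207 g ÷ 14.01 g/mol = 0.3003 mol
Divide by the smallest (0.3003 mol N): C 1.500, H 4.001, N 1.000
×2: C 3.00, H 8.00, N 2.00 → C3H8N2

C3H8N2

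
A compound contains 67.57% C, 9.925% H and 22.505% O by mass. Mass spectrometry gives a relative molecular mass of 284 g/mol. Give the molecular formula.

C16H28O4

Assume 100 g: 67.57 g C, 9.925 g H, 22.505 g O.
Moles — C: 67.57 / 12.01 = 5.626 mol; H: 9.925 / 1.008 = 9.846 mol; O: 22.505 / 16.00 = 1.407 mol
Divide by the smallest (1.407 mol O): C 4.000, H 7.000, O 1.000
≈ 4:7:1 → C4H7O
Empirical-formula mass = 71.10 g/mol
n = 284 / 71.10 = 3.99 ≈ 4
Molecular formula = (C4H7O)×4 = C16H28O4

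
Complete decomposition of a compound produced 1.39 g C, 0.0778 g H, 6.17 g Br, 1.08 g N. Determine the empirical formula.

Moles — C: 1.39 / 12.01 = 0.1157 mol; H: 0.0778 / 1.008 = 0.07718 mol; Br: 6.17 / 79.90 = 0.07722 mol; N: 1.08 / 14.01 = 0.07709 mol
Divide by the smallest (0.07709 mol N): C 1.501, H 1.001, Br 1.002, N 1.000
Scaling by 2: C 3.00, H 2.00, Br 2.00, N 2.00 → C3H2Br2N2

C3H2Br2N2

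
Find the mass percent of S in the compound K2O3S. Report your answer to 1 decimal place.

20.3%

Molar mass = 2(39.10) + 3(16.00) + 1(32.07) = 158.270 g/mol
Mass of S per mole = 1 × 32.07 = 32.070 g
% S = 32.070 / 158.270 × 100 = 20.3%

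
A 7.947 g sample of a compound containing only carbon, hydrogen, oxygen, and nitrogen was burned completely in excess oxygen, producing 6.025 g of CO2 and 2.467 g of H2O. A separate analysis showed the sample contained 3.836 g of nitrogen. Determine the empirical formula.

CH2N2O

mol C = 6.025 / 44.01 = 0.1369; mass C = 0.1369 × 12.01 = 1.644 g
mol H = 2 × (2.467 / 18.02) = 0.2738; mass H = 0.2738 × 1.008 = 0.2760 g
mol N = 3.836 / 14.01 = 0.2738
mass O = 7.947 − (5.756) = 2.191 g → mol O = 0.1369
Ratios (÷ 0.1369): C 1.000, H 2.000, N 2.000, O 1.000
Ratio ≈ 1:2:2:1, so the empirical formula is CH2N2O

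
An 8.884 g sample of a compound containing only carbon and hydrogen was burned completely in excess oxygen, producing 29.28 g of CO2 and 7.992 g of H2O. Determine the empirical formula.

C3H4

mol C = 29.28 / 44.01 = 0.6653; mass C = 0.6653 × 12.01 = 7.990 g
mol H = 2 × (7.992 / 18.02) = 0.8870; mass H = 0.8870 × 1.008 = 0.8941 g
Ratios (÷ 0.6653): C 1.000, H 1.333
Multiply by 3: C 3.00, H 4.00 → C3H4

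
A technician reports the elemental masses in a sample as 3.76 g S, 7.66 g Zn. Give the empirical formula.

SZn

n(S) = 3.76/32.07 = 0.1172, n(Zn) = 7.66/65.38 = 0.1172
Smallest is Zn at 0.1172 mol; normalising gives S 1.001, Zn 1.000
Ratio ≈ 1:1, so the empirical formula is SZn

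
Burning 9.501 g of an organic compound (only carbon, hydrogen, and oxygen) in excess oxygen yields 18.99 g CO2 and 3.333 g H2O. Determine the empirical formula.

C7H6O4

mol C = 18.99 / 44.01 = 0.4315; mass C = 0.4315 × 12.01 = 5.182 g
mol H = 2 × (3.333 / 18.02) = 0.3699; mass H = 0.3699 × 1.008 = 0.3729 g
mass O = 9.501 − (5.555) = 3.946 g → mol O = 0.2466
Smallest is O at 0.2466 mol; normalising gives C 1.750, H 1.500, O 1.000
×4: C 7.00, H 6.00, O 4.00 → C7H6O4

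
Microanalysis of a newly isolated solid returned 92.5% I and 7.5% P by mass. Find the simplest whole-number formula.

Assume 100 g: 92.5 g I, 7.5 g P.
Moles — I: 92.5 / 126.90 = 0.7289 mol; P: 7.5 / 30.97 = 0.2422 mol
Ratios (÷ 0.2422): I 3.010, P 1.000
Ratio ≈ 3:1, so the empirical formula is I3P

I3P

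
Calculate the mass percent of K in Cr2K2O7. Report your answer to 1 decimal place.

Molar mass = 2(52.00) + 2(39.10) + 7(16.00) = 294.200 g/mol
Mass of K per mole = 2 × 39.10 = 78.200 g
% K = 78.200 / 294.200 × 100 = 26.6%

26.6%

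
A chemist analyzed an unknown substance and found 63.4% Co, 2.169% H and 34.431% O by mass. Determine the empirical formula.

CoH2O2

Assume 100 g: 63.4 g Co, 2.169 g H, 34.431 g O.
Moles — Co: 63.4 / 58.93 = 1.076 mol; H: 2.169 / 1.008 = 2.152 mol; O: 34.431 / 16.00 = 2.152 mol
Ratios (÷ 1.076): Co 1.000, H 2.000, O 2.000
Ratio ≈ 1:2:2, so the empirical formula is CoH2O2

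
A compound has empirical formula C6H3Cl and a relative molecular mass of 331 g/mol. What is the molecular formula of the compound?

Empirical-formula mass = 110.53 g/mol
n = 331 / 110.53 = 2.99 ≈ 3
Molecular formula = (C6H3Cl)3 = C18H9Cl3

C18H9Cl3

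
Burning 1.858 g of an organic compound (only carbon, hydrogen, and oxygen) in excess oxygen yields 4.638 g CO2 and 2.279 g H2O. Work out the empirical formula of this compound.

mol C = 4.638 / 44.01 = 0.1054; mass C = 0.1054 × 12.01 = 1.266 g
mol H = 2 × (2.279 / 18.02) = 0.2529; mass H = 0.2529 × 1.008 = 0.2550 g
mass O = 1.858 − (1.521) = 0.3374 g → mol O = 0.02108
Divide by the smallest (0.02108 mol O): C 4.998, H 11.996, O 1.000
Ratio ≈ 5:12:1, so the empirical formula is C5H12O

C5H12O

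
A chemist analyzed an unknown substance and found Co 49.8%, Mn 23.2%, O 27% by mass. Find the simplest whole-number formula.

Assume 100 g: 49.8 g Co, 23.2 g Mn, 27 g O.
Co: 49.8 g ÷ 58.93 g/mol = 0.8451 mol
Mn: 23.2 g ÷ 54.94 g/mol = 0.4223 mol
O: 27 g ÷ 16.00 g/mol = 1.688 mol
Ratios (÷ 0.4223): Co 2.001, Mn 1.000, O 3.996
→ Co2MnO4

Co2MnO4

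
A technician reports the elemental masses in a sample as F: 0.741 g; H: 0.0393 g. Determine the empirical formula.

n(F) = 0.741/19.00 = 0.039, n(H) = 0.0393/1.008 = 0.03899
Ratios (÷ 0.03899): F 1.000, H 1.000
≈ 1:1 → FH

FH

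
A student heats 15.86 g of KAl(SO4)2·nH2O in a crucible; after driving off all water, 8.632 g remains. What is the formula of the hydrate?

Mass of water lost = 15.86 − 8.632 = 7.228 g → 7.228 / 18.02 = 0.4011 mol H2O
Molar mass of KAl(SO4)2 = 258.22 g/mol → mol KAl(SO4)2 = 8.632 / 258.22 = 0.03343
n = 0.4011 / 0.03343 = 12.00 ≈ 12 → KAl(SO4)2·12H2O

KAl(SO4)2·12H2O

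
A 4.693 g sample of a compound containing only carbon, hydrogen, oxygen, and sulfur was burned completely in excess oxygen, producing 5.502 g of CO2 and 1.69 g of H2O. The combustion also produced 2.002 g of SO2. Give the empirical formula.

C4H6O4S

mol C = 5.502 / 44.01 = 0.1250; mass C = 0.1250 × 12.01 = 1.501 g
mol H = 2 × (1.69 / 18.02) = 0.1876; mass H = 0.1876 × 1.008 = 0.1891 g
mol S = 2.002 / 64.07 = 0.03125; mass S = 1.002 g
mass O = 4.693 − (2.693) = 2.000 g → mol O = 0.1250
Ratios (÷ 0.03125): C 4.001, H 6.003, O 4.001, S 1.000
→ C4H6O4S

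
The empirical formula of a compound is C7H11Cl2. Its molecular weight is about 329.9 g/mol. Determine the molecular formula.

Empirical-formula mass = 166.06 g/mol
n = 329.9 / 166.06 = 1.99 ≈ 2
Molecular formula = (C7H11Cl2)2 = C14H22Cl4

C14H22Cl4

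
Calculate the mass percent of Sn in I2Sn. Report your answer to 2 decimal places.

Molar mass = 2(126.90) + 1(118.71) = 372.510 g/mol
Mass of Sn per mole = 1 × 118.71 = 118.710 g
% Sn = 118.710 / 372.510 × 100 = 31.87%

31.87%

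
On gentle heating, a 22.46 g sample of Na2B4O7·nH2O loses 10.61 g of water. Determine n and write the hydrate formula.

Mass of anhydrous Na2B4O7 = 22.46 − 10.61 = 11.85 g
mol H2O = 10.61 / 18.02 = 0.5888
Molar mass of Na2B4O7 = 201.22 g/mol → mol Na2B4O7 = 11.85 / 201.22 = 0.05889
n = 0.5888 / 0.05889 = 10.00 ≈ 10 → Na2B4O7·10H2O

Na2B4O7·10H2O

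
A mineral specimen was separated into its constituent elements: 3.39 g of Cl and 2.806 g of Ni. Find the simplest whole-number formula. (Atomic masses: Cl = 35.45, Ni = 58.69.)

n(Cl) = 3.39/35.45 = 0.09563, n(Ni) = 2.806/58.69 = 0.04781
Divide by the smallest (0.04781 mol Ni): Cl 2.000, Ni 1.000
Ratio ≈ 2:1, so the empirical formula is Cl2Ni

Cl2Ni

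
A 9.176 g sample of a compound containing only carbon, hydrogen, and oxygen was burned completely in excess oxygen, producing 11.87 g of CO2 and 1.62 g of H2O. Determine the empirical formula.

C3H2O4

mol C = 11.87 / 44.01 = 0.2697; mass C = 0.2697 × 12.01 = 3.239 g
mol H = 2 × (1.62 / 18.02) = 0.1798; mass H = 0.1798 × 1.008 = 0.1812 g
mass O = 9.176 − (3.420) = 5.756 g → mol O = 0.3597
Divide by the smallest (0.1798 mol H): C 1.500, H 1.000, O 2.001
×2: C 3.00, H 2.00, O 4.00 → C3H2O4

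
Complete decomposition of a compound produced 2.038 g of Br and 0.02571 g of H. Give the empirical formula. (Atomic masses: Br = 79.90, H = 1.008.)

BrH

Br: 2.038 g ÷ 79.90 g/mol = 0.02551 mol
H: 0.02571 g ÷ 1.008 g/mol = 0.02551 mol
Ratios (÷ 0.02551): Br 1.000, H 1.000
≈ 1:1 → BrH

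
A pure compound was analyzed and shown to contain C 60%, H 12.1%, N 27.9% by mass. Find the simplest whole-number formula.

C5H12N2

Assume 100 g: 60 g C, 12.1 g H, 27.9 g N.
Moles — C: 60 / 12.01 = 4.996 mol; H: 12.1 / 1.008 = 12 mol; N: 27.9 / 14.01 = 1.991 mol
Divide by the smallest (1.991 mol N): C 2.509, H 6.028, N 1.000
×2: C 5.02, H 12.06, N 2.00 → C5H12N2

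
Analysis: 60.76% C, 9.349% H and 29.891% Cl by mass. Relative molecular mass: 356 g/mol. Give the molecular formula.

Assume 100 g: 60.76 g C, 9.349 g H, 29.891 g Cl.
n(C) = 60.76/12.01 = 5.059, n(H) = 9.349/1.008 = 9.275, n(Cl) = 29.891/35.45 = 0.8432
Divide by the smallest (0.8432 mol Cl): C 6.000, H 11.000, Cl 1.000
≈ 6:11:1 → C6H11Cl
Empirical-formula mass = 118.60 g/mol
n = 356 / 118.60 = 3.00 ≈ 3
Molecular formula = (C6H11Cl)×3 = C18H33Cl3

C18H33Cl3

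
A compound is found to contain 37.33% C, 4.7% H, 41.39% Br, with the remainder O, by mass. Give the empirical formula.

C6H9BrO2

Assume 100 g: 37.33 g C, 4.7 g H, 41.39 g Br, 16.58 g O.
n(C) = 37.33/12.01 = 3.108, n(H) = 4.7/1.008 = 4.663, n(Br) = 41.39/79.90 = 0.518, n(O) = 16.58/16.00 = 1.036
Divide by the smallest (0.518 mol Br): C 6.000, H 9.001, Br 1.000, O 2.000
Ratio ≈ 6:9:1:2, so the empirical formula is C6H9BrO2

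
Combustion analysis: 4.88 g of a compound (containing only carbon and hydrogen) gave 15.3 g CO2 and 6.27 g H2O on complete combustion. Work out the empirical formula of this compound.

mol C = 15.3 / 44.01 = 0.3476; mass C = 0.3476 × 12.01 = 4.175 g
mol H = 2 × (6.27 / 18.02) = 0.6959; mass H = 0.6959 × 1.008 = 0.7015 g
Ratios (÷ 0.3476): C 1.000, H 2.002
Ratio ≈ 1:2, so the empirical formula is CH2

CH2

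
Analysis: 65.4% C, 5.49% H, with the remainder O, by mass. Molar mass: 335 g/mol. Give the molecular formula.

C18H18O6

Assume 100 g: 65.4 g C, 5.49 g H, 29.11 g O.
Moles — C: 65.4 / 12.01 = 5.445 mol; H: 5.49 / 1.008 = 5.446 mol; O: 29.11 / 16.00 = 1.819 mol
Smallest is O at 1.819 mol; normalising gives C 2.993, H 2.994, O 1.000
→ C3H3O
Empirical-formula mass = 55.05 g/mol
n = 335 / 55.05 = 6.08 ≈ 6
Molecular formula = (C3H3O)×6 = C18H18O6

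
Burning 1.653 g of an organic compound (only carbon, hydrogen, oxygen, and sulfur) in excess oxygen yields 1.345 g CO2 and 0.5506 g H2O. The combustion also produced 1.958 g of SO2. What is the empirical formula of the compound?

C2H4OS2

mol C = 1.345 / 44.01 = 0.03056; mass C = 0.03056 × 12.01 = 0.3670 g
mol H = 2 × (0.5506 / 18.02) = 0.06111; mass H = 0.06111 × 1.008 = 0.06160 g
mol S = 1.958 / 64.07 = 0.03056; mass S = 0.9801 g
mass O = 1.653 − (1.409) = 0.2443 g → mol O = 0.01527
Ratios (÷ 0.01527): C 2.002, H 4.002, O 1.000, S 2.002
→ C2H4OS2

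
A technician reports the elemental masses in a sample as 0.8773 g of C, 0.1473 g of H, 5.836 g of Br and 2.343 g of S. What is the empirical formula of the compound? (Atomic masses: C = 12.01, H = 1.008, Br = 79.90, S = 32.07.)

CH2BrS

n(C) = 0.8773/12.01 = 0.07305, n(H) = 0.1473/1.008 = 0.1461, n(Br) = 5.836/79.90 = 0.07304, n(S) = 2.343/32.07 = 0.07306
Ratios (÷ 0.07304): C 1.000, H 2.001, Br 1.000, S 1.000
→ CH2BrS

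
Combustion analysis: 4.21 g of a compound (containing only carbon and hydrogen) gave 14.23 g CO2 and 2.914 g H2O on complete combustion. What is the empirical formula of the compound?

CH

mol C = 14.23 / 44.01 = 0.3233; mass C = 0.3233 × 12.01 = 3.883 g
mol H = 2 × (2.914 / 18.02) = 0.3234; mass H = 0.3234 × 1.008 = 0.3260 g
Smallest is C at 0.3233 mol; normalising gives C 1.000, H 1.000
≈ 1:1 → CH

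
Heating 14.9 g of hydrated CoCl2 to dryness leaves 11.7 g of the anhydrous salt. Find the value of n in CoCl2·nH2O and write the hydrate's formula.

Mass of water lost = 14.9 − 11.7 = 3.2 g → 3.2 / 18.02 = 0.1776 mol H2O
Molar mass of CoCl2 = 129.83 g/mol → mol CoCl2 = 11.7 / 129.83 = 0.09012
n = 0.1776 / 0.09012 = 1.97 ≈ 2 → CoCl2·2H2O

CoCl2·2H2O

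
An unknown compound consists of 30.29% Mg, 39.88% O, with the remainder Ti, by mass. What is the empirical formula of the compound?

Assume 100 g: 30.29 g Mg, 39.88 g O, 29.83 g Ti.
n(Mg) = 30.29/24.31 = 1.246, n(O) = 39.88/16.00 = 2.493, n(Ti) = 29.83/47.87 = 0.6231
Divide by the smallest (0.6231 mol Ti): Mg 2.000, O 4.000, Ti 1.000
≈ 2:4:1 → Mg2O4Ti

Mg2O4Ti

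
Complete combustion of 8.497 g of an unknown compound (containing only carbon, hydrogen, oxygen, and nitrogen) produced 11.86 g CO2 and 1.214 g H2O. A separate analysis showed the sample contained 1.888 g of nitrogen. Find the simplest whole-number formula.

C4H2N2O3

mol C = 11.86 / 44.01 = 0.2695; mass C = 0.2695 × 12.01 = 3.237 g
mol H = 2 × (1.214 / 18.02) = 0.1347; mass H = 0.1347 × 1.008 = 0.1358 g
mol N = 1.888 / 14.01 = 0.1348
mass O = 8.497 − (5.260) = 3.237 g → mol O = 0.2023
Ratios (÷ 0.1347): C 2.000, H 1.000, N 1.000, O 1.501
×2: C 4.00, H 2.00, N 2.00, O 3.00 → C4H2N2O3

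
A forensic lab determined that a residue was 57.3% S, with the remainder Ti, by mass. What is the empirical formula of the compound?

S2Ti

Assume 100 g: 57.3 g S, 42.7 g Ti.
n(S) = 57.3/32.07 = 1.787, n(Ti) = 42.7/47.87 = 0.892
Divide by the smallest (0.892 mol Ti): S 2.003, Ti 1.000
Ratio ≈ 2:1, so the empirical formula is S2Ti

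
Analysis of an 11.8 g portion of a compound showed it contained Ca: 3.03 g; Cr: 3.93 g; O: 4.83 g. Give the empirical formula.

CaCrO4

Moles — Ca: 3.03 / 40.08 = 0.0756 mol; Cr: 3.93 / 52.00 = 0.07558 mol; O: 4.83 / 16.00 = 0.3019 mol
Smallest is Cr at 0.07558 mol; normalising gives Ca 1.000, Cr 1.000, O 3.994
→ CaCrO4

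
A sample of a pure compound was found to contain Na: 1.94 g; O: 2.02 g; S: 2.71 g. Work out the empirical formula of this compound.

Na2O3S2

Na: 1.94 g ÷ 22.99 g/mol = 0.08438 mol
O: 2.02 g ÷ 16.00 g/mol = 0.1263 mol
S: 2.71 g ÷ 32.07 g/mol = 0.0845 mol
Smallest is Na at 0.08438 mol; normalising gives Na 1.000, O 1.496, S 1.001
Scaling by 2: Na 2.00, O 2.99, S 2.00 → Na2O3S2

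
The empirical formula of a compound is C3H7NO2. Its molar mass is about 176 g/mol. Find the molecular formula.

C6H14N2O4

Empirical-formula mass = 89.10 g/mol
n = 176 / 89.10 = 1.98 ≈ 2
Molecular formula = (C3H7NO2)2 = C6H14N2O4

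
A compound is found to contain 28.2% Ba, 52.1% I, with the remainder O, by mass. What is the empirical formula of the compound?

BaI2O6

Assume 100 g: 28.2 g Ba, 52.1 g I, 19.7 g O.
Ba: 28.2 g ÷ 137.33 g/mol = 0.2053 mol
I: 52.1 g ÷ 126.90 g/mol = 0.4106 mol
O: 19.7 g ÷ 16.00 g/mol = 1.231 mol
Ratios (÷ 0.2053): Ba 1.000, I 1.999, O 5.996
≈ 1:2:6 → BaI2O6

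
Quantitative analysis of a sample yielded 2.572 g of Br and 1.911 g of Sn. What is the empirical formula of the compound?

Br2Sn

Moles — Br: 2.572 / 79.90 = 0.03219 mol; Sn: 1.911 / 118.71 = 0.0161 mol
Smallest is Sn at 0.0161 mol; normalising gives Br 2.000, Sn 1.000
Ratio ≈ 2:1, so the empirical formula is Br2Sn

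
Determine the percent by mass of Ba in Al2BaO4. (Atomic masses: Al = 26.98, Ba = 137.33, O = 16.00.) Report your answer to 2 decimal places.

53.79%

Molar mass = 2(26.98) + 1(137.33) + 4(16.00) = 255.290 g/mol
Mass of Ba per mole = 1 × 137.33 = 137.330 g
% Ba = 137.330 / 255.290 × 100 = 53.79%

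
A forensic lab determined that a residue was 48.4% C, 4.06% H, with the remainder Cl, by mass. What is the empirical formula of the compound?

C3H3Cl

Assume 100 g: 48.4 g C, 4.06 g H, 47.54 g Cl.
n(C) = 48.4/12.01 = 4.03, n(H) = 4.06/1.008 = 4.028, n(Cl) = 47.54/35.45 = 1.341
Ratios (÷ 1.341): C 3.005, H 3.003, Cl 1.000
→ C3H3Cl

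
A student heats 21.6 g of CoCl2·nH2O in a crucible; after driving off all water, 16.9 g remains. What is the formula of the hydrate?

CoCl2·2H2O

Mass of water lost = 21.6 − 16.9 = 4.7 g → 4.7 / 18.02 = 0.2608 mol H2O
Molar mass of CoCl2 = 129.83 g/mol → mol CoCl2 = 16.9 / 129.83 = 0.1302
n = 0.2608 / 0.1302 = 2.00 ≈ 2 → CoCl2·2H2O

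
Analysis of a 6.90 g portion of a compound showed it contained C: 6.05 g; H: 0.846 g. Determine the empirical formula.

C3H5

Moles — C: 6.05 / 12.01 = 0.5037 mol; H: 0.846 / 1.008 = 0.8393 mol
Divide by the smallest (0.5037 mol C): C 1.000, H 1.666
Scaling by 3: C 3.00, H 5.00 → C3H5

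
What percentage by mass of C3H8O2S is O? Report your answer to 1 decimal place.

Molar mass = 3(12.01) + 8(1.008) + 2(16.00) + 1(32.07) = 108.164 g/mol
Mass of O per mole = 2 × 16.00 = 32.000 g
% O = 32.000 / 108.164 × 100 = 29.6%

29.6%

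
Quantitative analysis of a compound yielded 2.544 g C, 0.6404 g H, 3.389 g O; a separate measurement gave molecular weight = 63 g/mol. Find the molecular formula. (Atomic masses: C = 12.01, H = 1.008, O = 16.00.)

n(C) = 2.544/12.01 = 0.2118, n(H) = 0.6404/1.008 = 0.6353, n(O) = 3.389/16.00 = 0.2118
Divide by the smallest (0.2118 mol O): C 1.000, H 2.999, O 1.000
Ratio ≈ 1:3:1, so the empirical formula is CH3O
Empirical-formula mass = 31.03 g/mol
n = 63 / 31.03 = 2.03 ≈ 2
Molecular formula = (CH3O)×2 = C2H6O2

C2H6O2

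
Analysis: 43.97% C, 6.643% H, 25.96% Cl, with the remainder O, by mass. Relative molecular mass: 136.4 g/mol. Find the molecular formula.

C5H9ClO2

Assume 100 g: 43.97 g C, 6.643 g H, 25.96 g Cl, 23.427 g O.
n(C) = 43.97/12.01 = 3.661, n(H) = 6.643/1.008 = 6.59, n(Cl) = 25.96/35.45 = 0.7323, n(O) = 23.427/16.00 = 1.464
Smallest is Cl at 0.7323 mol; normalising gives C 4.999, H 8.999, Cl 1.000, O 1.999
≈ 5:9:1:2 → C5H9ClO2
Empirical-formula mass = 136.57 g/mol
n = 136.4 / 136.57 = 1.00 ≈ 1
Molecular formula = empirical formula = C5H9ClO2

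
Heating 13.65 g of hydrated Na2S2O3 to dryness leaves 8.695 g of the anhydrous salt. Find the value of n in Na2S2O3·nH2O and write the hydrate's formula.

Na2S2O3·5H2O

Mass of water lost = 13.65 − 8.695 = 4.955 g → 4.955 / 18.02 = 0.275 mol H2O
Molar mass of Na2S2O3 = 158.12 g/mol → mol Na2S2O3 = 8.695 / 158.12 = 0.05499
n = 0.275 / 0.05499 = 5.00 ≈ 5 → Na2S2O3·5H2O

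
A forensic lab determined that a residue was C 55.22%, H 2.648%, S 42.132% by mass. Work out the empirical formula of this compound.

Assume 100 g: 55.22 g C, 2.648 g H, 42.132 g S.
Moles — C: 55.22 / 12.01 = 4.598 mol; H: 2.648 / 1.008 = 2.627 mol; S: 42.132 / 32.07 = 1.314 mol
Divide by the smallest (1.314 mol S): C 3.500, H 2.000, S 1.000
Scaling by 2: C 7.00, H 4.00, S 2.00 → C7H4S2

C7H4S2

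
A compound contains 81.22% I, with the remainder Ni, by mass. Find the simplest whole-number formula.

I2Ni

Assume 100 g: 81.22 g I, 18.78 g Ni.
I: 81.22 g ÷ 126.90 g/mol = 0.64 mol
Ni: 18.78 g ÷ 58.69 g/mol = 0.32 mol
Smallest is Ni at 0.32 mol; normalising gives I 2.000, Ni 1.000
→ I2Ni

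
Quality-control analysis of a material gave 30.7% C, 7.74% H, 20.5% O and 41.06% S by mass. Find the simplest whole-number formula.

C2H6OS

Assume 100 g: 30.7 g C, 7.74 g H, 20.5 g O, 41.06 g S.
Moles — C: 30.7 / 12.01 = 2.556 mol; H: 7.74 / 1.008 = 7.679 mol; O: 20.5 / 16.00 = 1.281 mol; S: 41.06 / 32.07 = 1.28 mol
Ratios (÷ 1.28): C 1.997, H 5.997, O 1.001, S 1.000
Ratio ≈ 2:6:1:1, so the empirical formula is C2H6OS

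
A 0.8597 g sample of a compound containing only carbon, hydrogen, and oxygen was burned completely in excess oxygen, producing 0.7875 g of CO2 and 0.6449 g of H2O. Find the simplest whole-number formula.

mol C = 0.7875 / 44.01 = 0.01789; mass C = 0.01789 × 12.01 = 0.2149 g
mol H = 2 × (0.6449 / 18.02) = 0.07158; mass H = 0.07158 × 1.008 = 0.07215 g
mass O = 0.8597 − (0.2871) = 0.5726 g → mol O = 0.03579
Smallest is C at 0.01789 mol; normalising gives C 1.000, H 4.000, O 2.000
≈ 1:4:2 → CH4O2

CH4O2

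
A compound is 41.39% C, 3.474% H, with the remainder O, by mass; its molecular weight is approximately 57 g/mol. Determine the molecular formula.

C2H2O2

Assume 100 g: 41.39 g C, 3.474 g H, 55.136 g O.
Moles — C: 41.39 / 12.01 = 3.446 mol; H: 3.474 / 1.008 = 3.446 mol; O: 55.136 / 16.00 = 3.446 mol
Ratios (÷ 3.446): C 1.000, H 1.000, O 1.000
→ CHO
Empirical-formula mass = 29.02 g/mol
n = 57 / 29.02 = 1.96 ≈ 2
Molecular formula = (CHO)×2 = C2H2O2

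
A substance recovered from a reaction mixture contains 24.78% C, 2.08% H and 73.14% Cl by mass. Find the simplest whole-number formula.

CHCl

Assume 100 g: 24.78 g C, 2.08 g H, 73.14 g Cl.
n(C) = 24.78/12.01 = 2.063, n(H) = 2.08/1.008 = 2.063, n(Cl) = 73.14/35.45 = 2.063
Divide by the smallest (2.063 mol Cl): C 1.000, H 1.000, Cl 1.000
Ratio ≈ 1:1:1, so the empirical formula is CHCl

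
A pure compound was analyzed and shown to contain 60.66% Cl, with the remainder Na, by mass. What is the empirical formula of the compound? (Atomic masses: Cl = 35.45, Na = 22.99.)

ClNa

Assume 100 g: 60.66 g Cl, 39.34 g Na.
Moles — Cl: 60.66 / 35.45 = 1.711 mol; Na: 39.34 / 22.99 = 1.711 mol
Ratios (÷ 1.711): Cl 1.000, Na 1.000
≈ 1:1 → ClNa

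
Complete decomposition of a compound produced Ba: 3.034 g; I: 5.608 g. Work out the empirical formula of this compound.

BaI2

n(Ba) = 3.034/137.33 = 0.02209, n(I) = 5.608/126.90 = 0.04419
Divide by the smallest (0.02209 mol Ba): Ba 1.000, I 2.000
≈ 1:2 → BaI2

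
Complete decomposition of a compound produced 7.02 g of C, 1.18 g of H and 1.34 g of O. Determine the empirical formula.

n(C) = 7.02/12.01 = 0.5845, n(H) = 1.18/1.008 = 1.171, n(O) = 1.34/16.00 = 0.08375
Ratios (÷ 0.08375): C 6.979, H 13.978, O 1.000
≈ 7:14:1 → C7H14O

C7H14O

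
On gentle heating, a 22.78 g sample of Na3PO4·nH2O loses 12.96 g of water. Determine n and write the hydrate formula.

Mass of anhydrous Na3PO4 = 22.78 − 12.96 = 9.82 g
mol H2O = 12.96 / 18.02 = 0.7192
Molar mass of Na3PO4 = 163.94 g/mol → mol Na3PO4 = 9.82 / 163.94 = 0.0599
n = 0.7192 / 0.0599 = 12.01 ≈ 12 → Na3PO4·12H2O

Na3PO4·12H2O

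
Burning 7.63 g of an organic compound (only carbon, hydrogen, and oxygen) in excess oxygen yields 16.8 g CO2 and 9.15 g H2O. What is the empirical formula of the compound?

C3H8O

mol C = 16.8 / 44.01 = 0.3817; mass C = 0.3817 × 12.01 = 4.585 g
mol H = 2 × (9.15 / 18.02) = 1.016; mass H = 1.016 × 1.008 = 1.024 g
mass O = 7.63 − (5.608) = 2.022 g → mol O = 0.1264
Divide by the smallest (0.1264 mol O): C 3.021, H 8.037, O 1.000
≈ 3:8:1 → C3H8O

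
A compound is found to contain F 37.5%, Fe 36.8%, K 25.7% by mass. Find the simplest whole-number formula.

Assume 100 g: 37.5 g F, 36.8 g Fe, 25.7 g K.
F: 37.5 g ÷ 19.00 g/mol = 1.974 mol
Fe: 36.8 g ÷ 55.85 g/mol = 0.6589 mol
K: 25.7 g ÷ 39.10 g/mol = 0.6573 mol
Divide by the smallest (0.6573 mol K): F 3.003, Fe 1.002, K 1.000
Ratio ≈ 3:1:1, so the empirical formula is F3FeK

F3FeK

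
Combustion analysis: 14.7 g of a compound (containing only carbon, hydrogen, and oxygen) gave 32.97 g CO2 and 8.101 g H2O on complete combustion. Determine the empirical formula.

mol C = 32.97 / 44.01 = 0.7491; mass C = 0.7491 × 12.01 = 8.997 g
mol H = 2 × (8.101 / 18.02) = 0.8991; mass H = 0.8991 × 1.008 = 0.9063 g
mass O = 14.7 − (9.904) = 4.796 g → mol O = 0.2998
Divide by the smallest (0.2998 mol O): C 2.499, H 2.999, O 1.000
Multiply by 2: C 5.00, H 6.00, O 2.00 → C5H6O2

C5H6O2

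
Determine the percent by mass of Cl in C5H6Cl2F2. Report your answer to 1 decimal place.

40.5%

Molar mass = 5(12.01) + 6(1.008) + 2(35.45) + 2(19.00) = 174.998 g/mol
Mass of Cl per mole = 2 × 35.45 = 70.900 g
% Cl = 70.900 / 174.998 × 100 = 40.5%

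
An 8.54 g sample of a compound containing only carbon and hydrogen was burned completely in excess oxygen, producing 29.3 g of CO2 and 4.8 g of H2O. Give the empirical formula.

C5H4

mol C = 29.3 / 44.01 = 0.6658; mass C = 0.6658 × 12.01 = 7.996 g
mol H = 2 × (4.8 / 18.02) = 0.5327; mass H = 0.5327 × 1.008 = 0.5370 g
Ratios (÷ 0.5327): C 1.250, H 1.000
Multiply by 4: C 5.00, H 4.00 → C5H4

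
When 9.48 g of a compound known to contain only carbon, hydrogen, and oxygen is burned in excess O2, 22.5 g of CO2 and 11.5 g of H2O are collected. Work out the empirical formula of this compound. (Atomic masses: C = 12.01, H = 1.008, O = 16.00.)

C4H10O

mol C = 22.5 / 44.01 = 0.5112; mass C = 0.5112 × 12.01 = 6.140 g
mol H = 2 × (11.5 / 18.02) = 1.276; mass H = 1.276 × 1.008 = 1.287 g
mass O = 9.48 − (7.427) = 2.053 g → mol O = 0.1283
Ratios (÷ 0.1283): C 3.984, H 9.946, O 1.000
→ C4H10O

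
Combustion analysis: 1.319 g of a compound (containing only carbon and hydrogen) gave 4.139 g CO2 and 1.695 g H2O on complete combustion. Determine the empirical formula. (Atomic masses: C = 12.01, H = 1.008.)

CH2

mol C = 4.139 / 44.01 = 0.09405; mass C = 0.09405 × 12.01 = 1.130 g
mol H = 2 × (1.695 / 18.02) = 0.1881; mass H = 0.1881 × 1.008 = 0.1896 g
Smallest is C at 0.09405 mol; normalising gives C 1.000, H 2.000
≈ 1:2 → CH2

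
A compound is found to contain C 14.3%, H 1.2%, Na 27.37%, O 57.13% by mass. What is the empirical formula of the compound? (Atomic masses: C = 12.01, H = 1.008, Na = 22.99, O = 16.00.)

Assume 100 g: 14.3 g C, 1.2 g H, 27.37 g Na, 57.13 g O.
n(C) = 14.3/12.01 = 1.191, n(H) = 1.2/1.008 = 1.19, n(Na) = 27.37/22.99 = 1.191, n(O) = 57.13/16.00 = 3.571
Smallest is H at 1.19 mol; normalising gives C 1.000, H 1.000, Na 1.000, O 2.999
≈ 1:1:1:3 → CHNaO3

CHNaO3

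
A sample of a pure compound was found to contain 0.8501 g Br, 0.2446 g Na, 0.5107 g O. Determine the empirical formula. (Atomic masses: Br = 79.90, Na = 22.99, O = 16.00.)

BrNaO3

Moles — Br: 0.8501 / 79.90 = 0.01064 mol; Na: 0.2446 / 22.99 = 0.01064 mol; O: 0.5107 / 16.00 = 0.03192 mol
Ratios (÷ 0.01064): Br 1.000, Na 1.000, O 3.000
Ratio ≈ 1:1:3, so the empirical formula is BrNaO3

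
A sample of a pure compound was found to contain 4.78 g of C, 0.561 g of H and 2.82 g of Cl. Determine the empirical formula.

C5H7Cl

Moles — C: 4.78 / 12.01 = 0.398 mol; H: 0.561 / 1.008 = 0.5565 mol; Cl: 2.82 / 35.45 = 0.07955 mol
Divide by the smallest (0.07955 mol Cl): C 5.003, H 6.996, Cl 1.000
→ C5H7Cl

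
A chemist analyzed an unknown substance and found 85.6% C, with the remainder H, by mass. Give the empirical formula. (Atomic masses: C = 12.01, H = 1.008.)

Assume 100 g: 85.6 g C, 14.4 g H.
C: 85.6 g ÷ 12.01 g/mol = 7.127 mol
H: 14.4 g ÷ 1.008 g/mol = 14.29 mol
Smallest is C at 7.127 mol; normalising gives C 1.000, H 2.004
→ CH2

CH2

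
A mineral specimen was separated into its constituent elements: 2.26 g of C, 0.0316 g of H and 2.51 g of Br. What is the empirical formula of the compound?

Moles — C: 2.26 / 12.01 = 0.1882 mol; H: 0.0316 / 1.008 = 0.03135 mol; Br: 2.51 / 79.90 = 0.03141 mol
Divide by the smallest (0.03135 mol H): C 6.003, H 1.000, Br 1.002
≈ 6:1:1 → C6HBr

C6HBr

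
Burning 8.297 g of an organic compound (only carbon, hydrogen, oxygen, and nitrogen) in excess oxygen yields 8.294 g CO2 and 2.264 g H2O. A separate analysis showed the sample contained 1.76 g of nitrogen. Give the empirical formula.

C3H4N2O4

mol C = 8.294 / 44.01 = 0.1885; mass C = 0.1885 × 12.01 = 2.263 g
mol H = 2 × (2.264 / 18.02) = 0.2513; mass H = 0.2513 × 1.008 = 0.2533 g
mol N = 1.76 / 14.01 = 0.1256
mass O = 8.297 − (4.277) = 4.020 g → mol O = 0.2513
Divide by the smallest (0.1256 mol N): C 1.500, H 2.000, N 1.000, O 2.000
×2: C 3.00, H 4.00, N 2.00, O 4.00 → C3H4N2O4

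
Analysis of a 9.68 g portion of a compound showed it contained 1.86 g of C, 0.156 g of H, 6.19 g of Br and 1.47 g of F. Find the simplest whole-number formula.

Moles — C: 1.86 / 12.01 = 0.1549 mol; H: 0.156 / 1.008 = 0.1548 mol; Br: 6.19 / 79.90 = 0.07747 mol; F: 1.47 / 19.00 = 0.07737 mol
Ratios (÷ 0.07737): C 2.002, H 2.000, Br 1.001, F 1.000
Ratio ≈ 2:2:1:1, so the empirical formula is C2H2BrF

C2H2BrF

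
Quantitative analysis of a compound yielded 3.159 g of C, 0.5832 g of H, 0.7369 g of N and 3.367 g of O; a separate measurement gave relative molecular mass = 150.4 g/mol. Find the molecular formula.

C5H11NO4

Moles — C: 3.159 / 12.01 = 0.263 mol; H: 0.5832 / 1.008 = 0.5786 mol; N: 0.7369 / 14.01 = 0.0526 mol; O: 3.367 / 16.00 = 0.2104 mol
Divide by the smallest (0.0526 mol N): C 5.001, H 11.000, N 1.000, O 4.001
≈ 5:11:1:4 → C5H11NO4
Empirical-formula mass = 149.15 g/mol
n = 150.4 / 149.15 = 1.01 ≈ 1
Molecular formula = empirical formula = C5H11NO4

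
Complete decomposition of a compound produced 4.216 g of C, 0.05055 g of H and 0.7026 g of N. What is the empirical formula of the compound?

C7HN

C: 4.216 g ÷ 12.01 g/mol = 0.351 mol
H: 0.05055 g ÷ 1.008 g/mol = 0.05015 mol
N: 0.7026 g ÷ 14.01 g/mol = 0.05015 mol
Divide by the smallest (0.05015 mol H): C 7.000, H 1.000, N 1.000
→ C7HN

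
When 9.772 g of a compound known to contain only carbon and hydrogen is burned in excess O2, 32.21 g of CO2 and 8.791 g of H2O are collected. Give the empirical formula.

C3H4

mol C = 32.21 / 44.01 = 0.7319; mass C = 0.7319 × 12.01 = 8.790 g
mol H = 2 × (8.791 / 18.02) = 0.9757; mass H = 0.9757 × 1.008 = 0.9835 g
Ratios (÷ 0.7319): C 1.000, H 1.333
Scaling by 3: C 3.00, H 4.00 → C3H4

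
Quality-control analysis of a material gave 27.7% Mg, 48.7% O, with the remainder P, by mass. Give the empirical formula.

Assume 100 g: 27.7 g Mg, 48.7 g O, 23.6 g P.
n(Mg) = 27.7/24.31 = 1.139, n(O) = 48.7/16.00 = 3.044, n(P) = 23.6/30.97 = 0.762
Divide by the smallest (0.762 mol P): Mg 1.495, O 3.994, P 1.000
Scaling by 2: Mg 2.99, O 7.99, P 2.00 → Mg3O8P2

Mg3O8P2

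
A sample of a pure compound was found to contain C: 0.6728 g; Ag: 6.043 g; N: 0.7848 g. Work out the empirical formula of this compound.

C: 0.6728 g ÷ 12.01 g/mol = 0.05602 mol
Ag: 6.043 g ÷ 107.87 g/mol = 0.05602 mol
N: 0.7848 g ÷ 14.01 g/mol = 0.05602 mol
Divide by the smallest (0.05602 mol N): C 1.000, Ag 1.000, N 1.000
≈ 1:1:1 → CAgN

CAgN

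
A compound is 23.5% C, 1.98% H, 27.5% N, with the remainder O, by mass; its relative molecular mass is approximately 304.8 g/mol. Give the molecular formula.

C6H6N6O9

Assume 100 g: 23.5 g C, 1.98 g H, 27.5 g N, 47.02 g O.
n(C) = 23.5/12.01 = 1.957, n(H) = 1.98/1.008 = 1.964, n(N) = 27.5/14.01 = 1.963, n(O) = 47.02/16.00 = 2.939
Divide by the smallest (1.957 mol C): C 1.000, H 1.004, N 1.003, O 1.502
Multiply by 2: C 2.00, H 2.01, N 2.01, O 3.00 → C2H2N2O3
Empirical-formula mass = 102.06 g/mol
n = 304.8 / 102.06 = 2.99 ≈ 3
Molecular formula = (C2H2N2O3)×3 = C6H6N6O9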